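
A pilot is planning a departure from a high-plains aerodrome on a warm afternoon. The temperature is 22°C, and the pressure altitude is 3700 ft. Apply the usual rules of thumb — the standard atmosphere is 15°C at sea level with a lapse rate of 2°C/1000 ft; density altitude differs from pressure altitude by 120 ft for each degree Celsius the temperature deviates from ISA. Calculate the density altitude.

5428 ft

ISA temperature at 3700 ft = 15 − 2 × (3700/1000) = 7.6°C.
ISA deviation = 22 − 7.6 = +14.4°C.
Density altitude = 3700 + 120 × (14.4) = 3700 + (+1728) = 5428 ft.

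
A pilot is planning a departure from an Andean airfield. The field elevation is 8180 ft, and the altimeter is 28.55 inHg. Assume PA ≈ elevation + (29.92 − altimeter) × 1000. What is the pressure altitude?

9550 ft

Pressure correction = (29.92 − 28.55) × 1000 = +1370 ft.
Pressure altitude = 8180 + (+1370) = 9550 ft.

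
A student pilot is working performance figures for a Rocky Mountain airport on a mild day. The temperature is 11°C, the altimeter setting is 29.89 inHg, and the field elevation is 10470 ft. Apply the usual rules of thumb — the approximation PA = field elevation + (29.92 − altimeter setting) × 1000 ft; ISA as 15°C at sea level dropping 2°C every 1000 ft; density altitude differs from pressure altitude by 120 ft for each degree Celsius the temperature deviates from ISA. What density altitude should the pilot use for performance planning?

12540 ft

Pressure altitude = 10470 + (29.92 − 29.89) × 1000 = 10470 + (+30) = 10500 ft.
ISA temperature at 10500 ft = 15 − 2 × (10500/1000) = -6°C.
ISA deviation = 11 − (-6) = +17°C.
Density altitude = 10500 + 120 × (17) = 12540 ft.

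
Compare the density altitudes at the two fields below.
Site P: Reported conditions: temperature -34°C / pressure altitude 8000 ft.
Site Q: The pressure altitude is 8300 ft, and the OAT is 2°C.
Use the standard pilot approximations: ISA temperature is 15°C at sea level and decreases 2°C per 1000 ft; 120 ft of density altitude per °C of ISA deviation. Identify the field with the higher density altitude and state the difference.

Site P: ISA temp = -1°C, deviation -33°C, DA = 8000 + 120 × (-33) = 4040 ft.
Site Q: ISA temp = -1.6°C, deviation +3.6°C, DA = 8300 + 120 × 3.6 = 8732 ft.
Site Q is higher by 8732 − 4040 = 4692 ft.

Site Q by 4692 ft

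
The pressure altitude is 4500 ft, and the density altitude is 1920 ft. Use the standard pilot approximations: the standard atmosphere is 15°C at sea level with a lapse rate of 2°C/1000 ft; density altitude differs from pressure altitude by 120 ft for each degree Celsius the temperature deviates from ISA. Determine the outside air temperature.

Density altitude − pressure altitude = 1920 − 4500 = -2580 ft.
At 120 ft/°C that is an ISA deviation of -2580/120 = -21.5°C.
ISA temperature at 4500 ft = 15 − 2 × (4500/1000) = 6°C.
OAT = ISA + deviation = 6 + (-21.5) = -15.5°C.

-15.5°C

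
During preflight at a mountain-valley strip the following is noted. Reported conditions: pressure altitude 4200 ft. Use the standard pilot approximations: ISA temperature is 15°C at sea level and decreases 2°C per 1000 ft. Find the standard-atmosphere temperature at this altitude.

6.6°C

ISA temperature = 15 − 2 × (4200/1000) = 15 − 8.4 = 6.6°C.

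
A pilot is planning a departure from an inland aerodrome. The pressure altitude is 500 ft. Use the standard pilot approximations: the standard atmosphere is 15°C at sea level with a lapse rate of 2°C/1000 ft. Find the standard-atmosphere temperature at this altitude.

14°C

ISA temperature = 15 − 2 × (500/1000) = 15 − 1 = 14°C.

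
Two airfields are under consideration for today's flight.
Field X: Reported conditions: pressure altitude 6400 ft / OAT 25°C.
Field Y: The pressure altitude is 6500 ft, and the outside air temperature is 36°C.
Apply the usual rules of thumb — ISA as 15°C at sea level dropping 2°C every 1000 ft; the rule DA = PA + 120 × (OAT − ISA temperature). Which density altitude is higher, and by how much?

Field Y by 1444 ft

Field X: ISA temp = 2.2°C, deviation +22.8°C, DA = 6400 + 120 × 22.8 = 9136 ft.
Field Y: ISA temp = 2°C, deviation +34°C, DA = 6500 + 120 × 34 = 10580 ft.
Field Y is higher by 10580 − 9136 = 1444 ft.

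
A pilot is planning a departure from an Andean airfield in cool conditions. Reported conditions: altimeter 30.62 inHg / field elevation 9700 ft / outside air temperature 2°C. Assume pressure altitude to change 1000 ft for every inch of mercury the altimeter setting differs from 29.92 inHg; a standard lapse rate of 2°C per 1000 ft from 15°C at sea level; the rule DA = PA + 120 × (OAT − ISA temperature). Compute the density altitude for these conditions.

Pressure altitude = 9700 + (29.92 − 30.62) × 1000 = 9700 + (-700) = 9000 ft.
ISA temperature at 9000 ft = 15 − 2 × (9000/1000) = -3°C.
ISA deviation = 2 − (-3) = +5°C.
Density altitude = 9000 + 120 × (5) = 9600 ft.

9600 ft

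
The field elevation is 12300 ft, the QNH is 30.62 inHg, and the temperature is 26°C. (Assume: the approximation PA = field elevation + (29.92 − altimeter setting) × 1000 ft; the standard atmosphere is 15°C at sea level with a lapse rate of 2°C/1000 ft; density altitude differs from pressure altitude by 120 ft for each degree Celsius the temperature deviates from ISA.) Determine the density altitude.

Pressure altitude = 12300 + (29.92 − 30.62) × 1000 = 12300 + (-700) = 11600 ft.
ISA temperature at 11600 ft = 15 − 2 × (11600/1000) = -8.2°C.
ISA deviation = 26 − (-8.2) = +34.2°C.
Density altitude = 11600 + 120 × (34.2) = 15704 ft.

15704 ft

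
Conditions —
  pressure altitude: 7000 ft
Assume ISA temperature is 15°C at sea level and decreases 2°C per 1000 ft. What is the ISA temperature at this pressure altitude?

ISA temperature = 15 − 2 × (7000/1000) = 15 − 14 = 1°C.

1°C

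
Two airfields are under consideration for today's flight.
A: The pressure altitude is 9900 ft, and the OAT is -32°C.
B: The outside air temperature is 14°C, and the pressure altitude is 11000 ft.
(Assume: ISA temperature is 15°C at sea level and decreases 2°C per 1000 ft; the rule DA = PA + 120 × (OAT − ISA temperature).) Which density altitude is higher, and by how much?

A: ISA temp = -4.8°C, deviation -27.2°C, DA = 9900 + 120 × (-27.2) = 6636 ft.
B: ISA temp = -7°C, deviation +21°C, DA = 11000 + 120 × 21 = 13520 ft.
B is higher by 13520 − 6636 = 6884 ft.

B by 6884 ft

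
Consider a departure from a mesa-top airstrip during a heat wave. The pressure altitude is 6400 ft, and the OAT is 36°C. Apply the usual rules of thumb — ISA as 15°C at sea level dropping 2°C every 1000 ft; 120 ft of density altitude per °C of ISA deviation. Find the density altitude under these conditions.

ISA temperature at 6400 ft = 15 − 2 × (6400/1000) = 2.2°C.
ISA deviation = 36 − 2.2 = +33.8°C.
Density altitude = 6400 + 120 × (33.8) = 6400 + (+4056) = 10456 ft.

10456 ft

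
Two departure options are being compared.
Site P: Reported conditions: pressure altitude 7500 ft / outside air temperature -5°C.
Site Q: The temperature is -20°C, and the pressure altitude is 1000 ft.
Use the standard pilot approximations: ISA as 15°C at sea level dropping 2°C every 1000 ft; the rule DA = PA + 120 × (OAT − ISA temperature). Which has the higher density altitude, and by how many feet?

Site P: ISA temp = 0°C, deviation -5°C, DA = 7500 + 120 × (-5) = 6900 ft.
Site Q: ISA temp = 13°C, deviation -33°C, DA = 1000 + 120 × (-33) = -2960 ft.
Site P is higher by 6900 − (-2960) = 9860 ft.

Site P by 9860 ft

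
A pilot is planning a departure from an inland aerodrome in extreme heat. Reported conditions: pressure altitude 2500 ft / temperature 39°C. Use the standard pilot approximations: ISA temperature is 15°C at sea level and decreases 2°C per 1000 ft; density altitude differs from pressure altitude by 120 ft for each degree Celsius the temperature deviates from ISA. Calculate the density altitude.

ISA temperature at 2500 ft = 15 − 2 × (2500/1000) = 10°C.
ISA deviation = 39 − 10 = +29°C.
Density altitude = 2500 + 120 × (29) = 2500 + (+3480) = 5980 ft.

5980 ft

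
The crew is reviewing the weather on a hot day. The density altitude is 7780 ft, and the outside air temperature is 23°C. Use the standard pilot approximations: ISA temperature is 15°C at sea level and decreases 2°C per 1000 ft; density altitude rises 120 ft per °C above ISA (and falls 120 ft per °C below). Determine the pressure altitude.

DA = PA + 120 × (OAT − (15 − 2·PA/1000)) = PA + 120·OAT − 1800 + 0.24·PA = 1.24·PA + 120·OAT − 1800.
So 1.24·PA = 7780 − 120 × 23 + 1800 = 6820.
PA = 6820 / 1.24 = 5500 ft.

5500 ft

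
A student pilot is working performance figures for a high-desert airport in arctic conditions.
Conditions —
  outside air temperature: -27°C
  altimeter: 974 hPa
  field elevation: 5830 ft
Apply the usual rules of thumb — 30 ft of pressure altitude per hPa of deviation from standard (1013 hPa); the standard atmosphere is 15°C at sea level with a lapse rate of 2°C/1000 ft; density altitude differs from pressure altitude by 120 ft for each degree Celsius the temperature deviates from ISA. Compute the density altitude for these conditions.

Pressure altitude = 5830 + (1013 − 974) × 30 = 5830 + (+1170) = 7000 ft.
ISA temperature at 7000 ft = 15 − 2 × (7000/1000) = 1°C.
ISA deviation = -27 − 1 = -28°C.
Density altitude = 7000 + 120 × (-28) = 3640 ft.

3640 ft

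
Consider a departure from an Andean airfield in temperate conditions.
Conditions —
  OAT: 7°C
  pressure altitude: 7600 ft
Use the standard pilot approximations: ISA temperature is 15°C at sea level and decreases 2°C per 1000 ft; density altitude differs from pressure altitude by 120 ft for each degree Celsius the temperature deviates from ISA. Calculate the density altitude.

8464 ft

ISA temperature at 7600 ft = 15 − 2 × (7600/1000) = -0.2°C.
ISA deviation = 7 − (-0.2) = +7.2°C.
Density altitude = 7600 + 120 × (7.2) = 7600 + (+864) = 8464 ft.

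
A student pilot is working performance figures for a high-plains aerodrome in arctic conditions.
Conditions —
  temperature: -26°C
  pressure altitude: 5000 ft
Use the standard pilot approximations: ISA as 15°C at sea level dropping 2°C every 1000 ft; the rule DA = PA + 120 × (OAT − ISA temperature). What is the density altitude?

1280 ft

ISA temperature at 5000 ft = 15 − 2 × (5000/1000) = 5°C.
ISA deviation = -26 − 5 = -31°C.
Density altitude = 5000 + 120 × (-31) = 5000 + (-3720) = 1280 ft.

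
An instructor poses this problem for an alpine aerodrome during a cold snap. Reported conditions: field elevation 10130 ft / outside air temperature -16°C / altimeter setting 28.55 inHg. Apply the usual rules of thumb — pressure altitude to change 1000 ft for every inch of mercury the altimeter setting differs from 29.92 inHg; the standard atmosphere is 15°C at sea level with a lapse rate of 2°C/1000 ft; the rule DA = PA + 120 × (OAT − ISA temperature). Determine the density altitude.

10540 ft

Pressure altitude = 10130 + (29.92 − 28.55) × 1000 = 10130 + (+1370) = 11500 ft.
ISA temperature at 11500 ft = 15 − 2 × (11500/1000) = -8°C.
ISA deviation = -16 − (-8) = -8°C.
Density altitude = 11500 + 120 × (-8) = 10540 ft.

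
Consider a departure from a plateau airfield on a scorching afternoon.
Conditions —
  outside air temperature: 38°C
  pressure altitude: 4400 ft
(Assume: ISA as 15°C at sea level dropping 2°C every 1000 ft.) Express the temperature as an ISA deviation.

ISA+31.8°C

ISA temperature at 4400 ft = 15 − 2 × (4400/1000) = 6.2°C.
Deviation = OAT − ISA = 38 − 6.2 = +31.8°C.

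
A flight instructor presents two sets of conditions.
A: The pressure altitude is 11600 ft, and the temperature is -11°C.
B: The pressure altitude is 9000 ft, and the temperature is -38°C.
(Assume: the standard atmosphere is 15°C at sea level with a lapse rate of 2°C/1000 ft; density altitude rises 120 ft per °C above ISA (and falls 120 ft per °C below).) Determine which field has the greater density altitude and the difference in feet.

A: ISA temp = -8.2°C, deviation -2.8°C, DA = 11600 + 120 × (-2.8) = 11264 ft.
B: ISA temp = -3°C, deviation -35°C, DA = 9000 + 120 × (-35) = 4800 ft.
A is higher by 11264 − 4800 = 6464 ft.

A by 6464 ft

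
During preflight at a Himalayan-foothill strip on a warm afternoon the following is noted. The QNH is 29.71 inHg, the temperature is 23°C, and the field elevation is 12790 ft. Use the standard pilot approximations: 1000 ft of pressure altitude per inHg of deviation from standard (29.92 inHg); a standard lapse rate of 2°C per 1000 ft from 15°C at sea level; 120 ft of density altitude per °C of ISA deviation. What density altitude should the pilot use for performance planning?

Pressure altitude = 12790 + (29.92 − 29.71) × 1000 = 12790 + (+210) = 13000 ft.
ISA temperature at 13000 ft = 15 − 2 × (13000/1000) = -11°C.
ISA deviation = 23 − (-11) = +34°C.
Density altitude = 13000 + 120 × (34) = 17080 ft.

17080 ft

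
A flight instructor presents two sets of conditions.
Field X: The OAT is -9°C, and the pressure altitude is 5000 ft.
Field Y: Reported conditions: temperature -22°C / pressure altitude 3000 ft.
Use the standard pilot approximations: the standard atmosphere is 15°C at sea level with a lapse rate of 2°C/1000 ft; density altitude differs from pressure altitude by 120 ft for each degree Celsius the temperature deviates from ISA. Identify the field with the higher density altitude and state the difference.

Field X: ISA temp = 5°C, deviation -14°C, DA = 5000 + 120 × (-14) = 3320 ft.
Field Y: ISA temp = 9°C, deviation -31°C, DA = 3000 + 120 × (-31) = -720 ft.
Field X is higher by 3320 − (-720) = 4040 ft.

Field X by 4040 ft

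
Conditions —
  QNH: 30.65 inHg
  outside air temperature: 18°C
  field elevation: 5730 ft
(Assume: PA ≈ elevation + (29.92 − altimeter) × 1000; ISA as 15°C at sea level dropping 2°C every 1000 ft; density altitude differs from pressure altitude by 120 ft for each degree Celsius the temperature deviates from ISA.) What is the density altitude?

6560 ft

Pressure altitude = 5730 + (29.92 − 30.65) × 1000 = 5730 + (-730) = 5000 ft.
ISA temperature at 5000 ft = 15 − 2 × (5000/1000) = 5°C.
ISA deviation = 18 − 5 = +13°C.
Density altitude = 5000 + 120 × (13) = 6560 ft.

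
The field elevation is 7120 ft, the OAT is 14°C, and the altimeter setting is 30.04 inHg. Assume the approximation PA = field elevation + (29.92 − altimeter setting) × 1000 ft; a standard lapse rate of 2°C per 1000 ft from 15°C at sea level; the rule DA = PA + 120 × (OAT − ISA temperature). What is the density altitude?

Pressure altitude = 7120 + (29.92 − 30.04) × 1000 = 7120 + (-120) = 7000 ft.
ISA temperature at 7000 ft = 15 − 2 × (7000/1000) = 1°C.
ISA deviation = 14 − 1 = +13°C.
Density altitude = 7000 + 120 × (13) = 8560 ft.

8560 ft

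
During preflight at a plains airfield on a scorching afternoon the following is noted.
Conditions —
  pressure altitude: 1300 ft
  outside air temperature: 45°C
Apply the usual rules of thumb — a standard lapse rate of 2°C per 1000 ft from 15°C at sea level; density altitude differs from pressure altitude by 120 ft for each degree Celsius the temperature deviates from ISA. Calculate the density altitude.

5212 ft

ISA temperature at 1300 ft = 15 − 2 × (1300/1000) = 12.4°C.
ISA deviation = 45 − 12.4 = +32.6°C.
Density altitude = 1300 + 120 × (32.6) = 1300 + (+3912) = 5212 ft.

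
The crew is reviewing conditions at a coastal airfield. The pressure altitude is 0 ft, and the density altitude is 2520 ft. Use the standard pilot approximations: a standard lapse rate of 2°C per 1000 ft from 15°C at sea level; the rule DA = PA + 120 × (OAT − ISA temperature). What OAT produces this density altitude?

36°C

Density altitude − pressure altitude = 2520 − 0 = +2520 ft.
At 120 ft/°C that is an ISA deviation of 2520/120 = +21°C.
ISA temperature at 0 ft = 15 − 2 × (0/1000) = 15°C.
OAT = ISA + deviation = 15 + (+21) = 36°C.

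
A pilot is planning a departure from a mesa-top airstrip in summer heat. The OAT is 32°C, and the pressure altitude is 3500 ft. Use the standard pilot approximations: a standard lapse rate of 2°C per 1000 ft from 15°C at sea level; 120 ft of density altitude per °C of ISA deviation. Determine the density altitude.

ISA temperature at 3500 ft = 15 − 2 × (3500/1000) = 8°C.
ISA deviation = 32 − 8 = +24°C.
Density altitude = 3500 + 120 × (24) = 3500 + (+2880) = 6380 ft.

6380 ft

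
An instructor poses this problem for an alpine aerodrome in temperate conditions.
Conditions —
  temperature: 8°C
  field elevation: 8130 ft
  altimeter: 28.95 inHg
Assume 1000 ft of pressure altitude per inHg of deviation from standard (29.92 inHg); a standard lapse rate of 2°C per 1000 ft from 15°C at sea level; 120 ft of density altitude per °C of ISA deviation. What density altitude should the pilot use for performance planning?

10444 ft

Pressure altitude = 8130 + (29.92 − 28.95) × 1000 = 8130 + (+970) = 9100 ft.
ISA temperature at 9100 ft = 15 − 2 × (9100/1000) = -3.2°C.
ISA deviation = 8 − (-3.2) = +11.2°C.
Density altitude = 9100 + 120 × (11.2) = 10444 ft.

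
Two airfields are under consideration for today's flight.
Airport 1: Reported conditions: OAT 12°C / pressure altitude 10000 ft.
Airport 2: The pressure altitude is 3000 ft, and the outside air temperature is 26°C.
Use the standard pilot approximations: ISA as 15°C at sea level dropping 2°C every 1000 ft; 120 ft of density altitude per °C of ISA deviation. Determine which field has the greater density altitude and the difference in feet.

Airport 1: ISA temp = -5°C, deviation +17°C, DA = 10000 + 120 × 17 = 12040 ft.
Airport 2: ISA temp = 9°C, deviation +17°C, DA = 3000 + 120 × 17 = 5040 ft.
Airport 1 is higher by 12040 − 5040 = 7000 ft.

Airport 1 by 7000 ft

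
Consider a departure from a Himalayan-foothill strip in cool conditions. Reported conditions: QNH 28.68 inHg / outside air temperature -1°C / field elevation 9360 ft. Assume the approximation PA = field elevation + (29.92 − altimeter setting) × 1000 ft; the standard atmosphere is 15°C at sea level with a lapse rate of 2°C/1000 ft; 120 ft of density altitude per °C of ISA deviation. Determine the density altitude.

11224 ft

Pressure altitude = 9360 + (29.92 − 28.68) × 1000 = 9360 + (+1240) = 10600 ft.
ISA temperature at 10600 ft = 15 − 2 × (10600/1000) = -6.2°C.
ISA deviation = -1 − (-6.2) = +5.2°C.
Density altitude = 10600 + 120 × (5.2) = 11224 ft.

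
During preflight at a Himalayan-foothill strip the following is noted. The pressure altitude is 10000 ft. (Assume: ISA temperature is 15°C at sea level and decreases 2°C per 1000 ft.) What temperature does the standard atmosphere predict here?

-5°C

ISA temperature = 15 − 2 × (10000/1000) = 15 − 20 = -5°C.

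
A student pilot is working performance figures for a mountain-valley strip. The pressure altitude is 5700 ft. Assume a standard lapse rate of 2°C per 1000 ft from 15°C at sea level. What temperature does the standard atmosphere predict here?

ISA temperature = 15 − 2 × (5700/1000) = 15 − 11.4 = 3.6°C.

3.6°C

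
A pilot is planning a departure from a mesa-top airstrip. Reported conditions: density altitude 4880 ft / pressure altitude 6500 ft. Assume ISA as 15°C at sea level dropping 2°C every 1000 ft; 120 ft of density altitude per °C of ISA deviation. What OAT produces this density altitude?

Density altitude − pressure altitude = 4880 − 6500 = -1620 ft.
At 120 ft/°C that is an ISA deviation of -1620/120 = -13.5°C.
ISA temperature at 6500 ft = 15 − 2 × (6500/1000) = 2°C.
OAT = ISA + deviation = 2 + (-13.5) = -11.5°C.

-11.5°C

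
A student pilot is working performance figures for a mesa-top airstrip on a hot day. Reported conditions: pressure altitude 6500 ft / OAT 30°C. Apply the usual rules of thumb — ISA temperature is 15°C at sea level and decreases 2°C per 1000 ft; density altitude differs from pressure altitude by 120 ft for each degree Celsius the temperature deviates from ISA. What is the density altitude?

ISA temperature at 6500 ft = 15 − 2 × (6500/1000) = 2°C.
ISA deviation = 30 − 2 = +28°C.
Density altitude = 6500 + 120 × (28) = 6500 + (+3360) = 9860 ft.

9860 ft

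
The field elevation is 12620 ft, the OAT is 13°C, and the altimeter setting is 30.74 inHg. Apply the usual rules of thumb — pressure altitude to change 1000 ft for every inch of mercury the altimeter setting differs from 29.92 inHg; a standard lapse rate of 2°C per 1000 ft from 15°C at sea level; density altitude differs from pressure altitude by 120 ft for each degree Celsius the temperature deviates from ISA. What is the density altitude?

14392 ft

Pressure altitude = 12620 + (29.92 − 30.74) × 1000 = 12620 + (-820) = 11800 ft.
ISA temperature at 11800 ft = 15 − 2 × (11800/1000) = -8.6°C.
ISA deviation = 13 − (-8.6) = +21.6°C.
Density altitude = 11800 + 120 × (21.6) = 14392 ft.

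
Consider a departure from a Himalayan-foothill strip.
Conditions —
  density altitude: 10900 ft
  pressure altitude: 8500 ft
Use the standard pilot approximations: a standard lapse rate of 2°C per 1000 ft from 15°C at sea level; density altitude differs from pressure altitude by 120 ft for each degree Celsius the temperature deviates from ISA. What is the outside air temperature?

18°C

Density altitude − pressure altitude = 10900 − 8500 = +2400 ft.
At 120 ft/°C that is an ISA deviation of 2400/120 = +20°C.
ISA temperature at 8500 ft = 15 − 2 × (8500/1000) = -2°C.
OAT = ISA + deviation = -2 + (+20) = 18°C.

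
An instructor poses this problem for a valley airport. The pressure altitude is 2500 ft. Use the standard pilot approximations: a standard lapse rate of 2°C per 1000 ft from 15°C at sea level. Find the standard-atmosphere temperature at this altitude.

ISA temperature = 15 − 2 × (2500/1000) = 15 − 5 = 10°C.

10°C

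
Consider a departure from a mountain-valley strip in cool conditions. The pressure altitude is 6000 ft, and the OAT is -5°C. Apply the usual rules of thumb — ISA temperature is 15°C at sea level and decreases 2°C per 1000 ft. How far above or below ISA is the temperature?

ISA-8°C

ISA temperature at 6000 ft = 15 − 2 × (6000/1000) = 3°C.
Deviation = OAT − ISA = -5 − 3 = -8°C.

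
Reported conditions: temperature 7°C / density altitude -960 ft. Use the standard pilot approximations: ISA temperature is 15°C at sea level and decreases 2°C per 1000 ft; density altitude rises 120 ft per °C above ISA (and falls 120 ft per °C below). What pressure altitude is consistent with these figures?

0 ft

DA = PA + 120 × (OAT − (15 − 2·PA/1000)) = PA + 120·OAT − 1800 + 0.24·PA = 1.24·PA + 120·OAT − 1800.
So 1.24·PA = -960 − 120 × 7 + 1800 = 0.
PA = 0 / 1.24 = 0 ft.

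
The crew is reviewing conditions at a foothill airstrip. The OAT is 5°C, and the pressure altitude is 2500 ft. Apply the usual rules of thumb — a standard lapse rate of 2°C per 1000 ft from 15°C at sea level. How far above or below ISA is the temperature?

ISA temperature at 2500 ft = 15 − 2 × (2500/1000) = 10°C.
Deviation = OAT − ISA = 5 − 10 = -5°C.

ISA-5°C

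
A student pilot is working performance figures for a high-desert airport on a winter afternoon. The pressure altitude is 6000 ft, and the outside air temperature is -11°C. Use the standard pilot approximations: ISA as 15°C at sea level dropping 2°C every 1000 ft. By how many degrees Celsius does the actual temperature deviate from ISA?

ISA-14°C

ISA temperature at 6000 ft = 15 − 2 × (6000/1000) = 3°C.
Deviation = OAT − ISA = -11 − 3 = -14°C.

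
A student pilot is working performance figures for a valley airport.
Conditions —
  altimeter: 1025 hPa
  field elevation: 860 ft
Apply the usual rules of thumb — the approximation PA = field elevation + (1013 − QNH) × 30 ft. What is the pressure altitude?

Pressure correction = (1013 − 1025) × 30 = -360 ft.
Pressure altitude = 860 + (-360) = 500 ft.

500 ft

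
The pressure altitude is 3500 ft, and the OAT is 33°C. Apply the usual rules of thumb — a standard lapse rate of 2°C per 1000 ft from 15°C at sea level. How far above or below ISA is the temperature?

ISA temperature at 3500 ft = 15 − 2 × (3500/1000) = 8°C.
Deviation = OAT − ISA = 33 − 8 = +25°C.

ISA+25°C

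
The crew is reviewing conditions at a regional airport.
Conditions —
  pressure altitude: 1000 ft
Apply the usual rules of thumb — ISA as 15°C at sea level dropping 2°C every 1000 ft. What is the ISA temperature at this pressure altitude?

ISA temperature = 15 − 2 × (1000/1000) = 15 − 2 = 13°C.

13°C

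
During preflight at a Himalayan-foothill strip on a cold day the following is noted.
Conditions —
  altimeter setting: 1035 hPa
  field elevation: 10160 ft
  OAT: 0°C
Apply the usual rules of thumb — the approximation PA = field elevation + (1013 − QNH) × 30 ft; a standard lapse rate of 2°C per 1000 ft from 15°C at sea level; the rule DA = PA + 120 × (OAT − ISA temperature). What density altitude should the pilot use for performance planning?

Pressure altitude = 10160 + (1013 − 1035) × 30 = 10160 + (-660) = 9500 ft.
ISA temperature at 9500 ft = 15 − 2 × (9500/1000) = -4°C.
ISA deviation = 0 − (-4) = +4°C.
Density altitude = 9500 + 120 × (4) = 9980 ft.

9980 ft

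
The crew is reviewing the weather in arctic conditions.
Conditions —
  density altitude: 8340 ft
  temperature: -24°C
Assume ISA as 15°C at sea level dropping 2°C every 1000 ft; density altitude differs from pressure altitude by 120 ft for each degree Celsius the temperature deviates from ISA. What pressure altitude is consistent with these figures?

10500 ft

DA = PA + 120 × (OAT − (15 − 2·PA/1000)) = PA + 120·OAT − 1800 + 0.24·PA = 1.24·PA + 120·OAT − 1800.
So 1.24·PA = 8340 − 120 × (-24) + 1800 = 13020.
PA = 13020 / 1.24 = 10500 ft.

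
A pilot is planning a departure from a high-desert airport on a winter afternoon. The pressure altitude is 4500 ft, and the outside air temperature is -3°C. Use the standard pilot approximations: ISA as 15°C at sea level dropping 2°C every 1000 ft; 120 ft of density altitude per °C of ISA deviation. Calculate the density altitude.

ISA temperature at 4500 ft = 15 − 2 × (4500/1000) = 6°C.
ISA deviation = -3 − 6 = -9°C.
Density altitude = 4500 + 120 × (-9) = 4500 + (-1080) = 3420 ft.

3420 ft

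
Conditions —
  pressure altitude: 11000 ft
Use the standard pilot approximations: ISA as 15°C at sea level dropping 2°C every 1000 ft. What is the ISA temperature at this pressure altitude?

ISA temperature = 15 − 2 × (11000/1000) = 15 − 22 = -7°C.

-7°C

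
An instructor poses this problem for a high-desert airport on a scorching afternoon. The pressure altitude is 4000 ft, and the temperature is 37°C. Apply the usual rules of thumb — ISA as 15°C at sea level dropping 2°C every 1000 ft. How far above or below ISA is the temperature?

ISA temperature at 4000 ft = 15 − 2 × (4000/1000) = 7°C.
Deviation = OAT − ISA = 37 − 7 = +30°C.

ISA+30°C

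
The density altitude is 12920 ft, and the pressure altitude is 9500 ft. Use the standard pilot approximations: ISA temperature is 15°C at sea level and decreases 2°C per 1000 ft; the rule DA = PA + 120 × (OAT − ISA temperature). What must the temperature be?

24.5°C

Density altitude − pressure altitude = 12920 − 9500 = +3420 ft.
At 120 ft/°C that is an ISA deviation of 3420/120 = +28.5°C.
ISA temperature at 9500 ft = 15 − 2 × (9500/1000) = -4°C.
OAT = ISA + deviation = -4 + (+28.5) = 24.5°C.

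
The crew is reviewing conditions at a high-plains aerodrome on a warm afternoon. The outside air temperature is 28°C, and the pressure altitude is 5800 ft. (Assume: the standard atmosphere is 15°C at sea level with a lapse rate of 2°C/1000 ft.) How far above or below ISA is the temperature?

ISA temperature at 5800 ft = 15 − 2 × (5800/1000) = 3.4°C.
Deviation = OAT − ISA = 28 − 3.4 = +24.6°C.

ISA+24.6°C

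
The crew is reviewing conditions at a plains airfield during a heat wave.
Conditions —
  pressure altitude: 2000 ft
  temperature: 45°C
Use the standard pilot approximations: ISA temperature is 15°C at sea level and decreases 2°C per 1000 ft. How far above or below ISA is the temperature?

ISA temperature at 2000 ft = 15 − 2 × (2000/1000) = 11°C.
Deviation = OAT − ISA = 45 − 11 = +34°C.

ISA+34°C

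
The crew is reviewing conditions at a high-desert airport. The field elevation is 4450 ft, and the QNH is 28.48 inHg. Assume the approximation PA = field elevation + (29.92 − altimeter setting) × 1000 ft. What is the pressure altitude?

Pressure correction = (29.92 − 28.48) × 1000 = +1440 ft.
Pressure altitude = 4450 + (+1440) = 5890 ft.

5890 ft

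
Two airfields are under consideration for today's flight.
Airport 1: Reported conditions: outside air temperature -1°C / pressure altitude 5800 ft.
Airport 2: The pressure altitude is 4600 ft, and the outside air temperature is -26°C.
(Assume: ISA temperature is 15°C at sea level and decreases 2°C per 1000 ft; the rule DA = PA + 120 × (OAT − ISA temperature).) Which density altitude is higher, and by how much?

Airport 1: ISA temp = 3.4°C, deviation -4.4°C, DA = 5800 + 120 × (-4.4) = 5272 ft.
Airport 2: ISA temp = 5.8°C, deviation -31.8°C, DA = 4600 + 120 × (-31.8) = 784 ft.
Airport 1 is higher by 5272 − 784 = 4488 ft.

Airport 1 by 4488 ft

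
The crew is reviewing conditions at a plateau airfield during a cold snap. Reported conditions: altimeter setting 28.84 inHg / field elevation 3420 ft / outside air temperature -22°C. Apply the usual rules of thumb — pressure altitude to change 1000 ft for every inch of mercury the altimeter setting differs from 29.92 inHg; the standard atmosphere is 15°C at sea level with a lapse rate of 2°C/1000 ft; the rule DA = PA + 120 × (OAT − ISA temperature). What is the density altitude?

Pressure altitude = 3420 + (29.92 − 28.84) × 1000 = 3420 + (+1080) = 4500 ft.
ISA temperature at 4500 ft = 15 − 2 × (4500/1000) = 6°C.
ISA deviation = -22 − 6 = -28°C.
Density altitude = 4500 + 120 × (-28) = 1140 ft.

1140 ft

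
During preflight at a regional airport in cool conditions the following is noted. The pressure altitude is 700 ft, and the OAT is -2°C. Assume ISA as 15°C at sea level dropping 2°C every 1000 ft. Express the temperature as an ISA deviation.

ISA-15.6°C

ISA temperature at 700 ft = 15 − 2 × (700/1000) = 13.6°C.
Deviation = OAT − ISA = -2 − 13.6 = -15.6°C.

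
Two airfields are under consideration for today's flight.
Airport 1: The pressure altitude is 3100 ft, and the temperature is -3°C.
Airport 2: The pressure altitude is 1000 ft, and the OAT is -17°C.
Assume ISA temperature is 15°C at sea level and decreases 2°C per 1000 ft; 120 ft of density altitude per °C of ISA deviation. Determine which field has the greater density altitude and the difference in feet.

Airport 1 by 4284 ft

Airport 1: ISA temp = 8.8°C, deviation -11.8°C, DA = 3100 + 120 × (-11.8) = 1684 ft.
Airport 2: ISA temp = 13°C, deviation -30°C, DA = 1000 + 120 × (-30) = -2600 ft.
Airport 1 is higher by 1684 − (-2600) = 4284 ft.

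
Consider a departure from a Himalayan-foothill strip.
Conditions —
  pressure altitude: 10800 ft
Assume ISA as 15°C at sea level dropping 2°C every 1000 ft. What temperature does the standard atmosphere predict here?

ISA temperature = 15 − 2 × (10800/1000) = 15 − 21.6 = -6.6°C.

-6.6°C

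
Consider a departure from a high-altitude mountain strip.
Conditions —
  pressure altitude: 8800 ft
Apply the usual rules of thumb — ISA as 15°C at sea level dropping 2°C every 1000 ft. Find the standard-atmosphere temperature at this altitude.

-2.6°C

ISA temperature = 15 − 2 × (8800/1000) = 15 − 17.6 = -2.6°C.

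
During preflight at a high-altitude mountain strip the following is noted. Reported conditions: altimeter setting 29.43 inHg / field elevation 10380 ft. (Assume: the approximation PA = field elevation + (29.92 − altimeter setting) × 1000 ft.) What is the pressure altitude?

Pressure correction = (29.92 − 29.43) × 1000 = +490 ft.
Pressure altitude = 10380 + (+490) = 10870 ft.

10870 ft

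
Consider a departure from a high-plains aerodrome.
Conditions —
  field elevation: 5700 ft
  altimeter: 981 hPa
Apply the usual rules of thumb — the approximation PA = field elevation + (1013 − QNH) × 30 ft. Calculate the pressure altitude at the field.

Pressure correction = (1013 − 981) × 30 = +960 ft.
Pressure altitude = 5700 + (+960) = 6660 ft.

6660 ft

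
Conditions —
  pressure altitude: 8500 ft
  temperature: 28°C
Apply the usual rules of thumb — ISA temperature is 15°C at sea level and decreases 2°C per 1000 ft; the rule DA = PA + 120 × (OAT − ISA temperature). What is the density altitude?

ISA temperature at 8500 ft = 15 − 2 × (8500/1000) = -2°C.
ISA deviation = 28 − (-2) = +30°C.
Density altitude = 8500 + 120 × (30) = 8500 + (+3600) = 12100 ft.

12100 ft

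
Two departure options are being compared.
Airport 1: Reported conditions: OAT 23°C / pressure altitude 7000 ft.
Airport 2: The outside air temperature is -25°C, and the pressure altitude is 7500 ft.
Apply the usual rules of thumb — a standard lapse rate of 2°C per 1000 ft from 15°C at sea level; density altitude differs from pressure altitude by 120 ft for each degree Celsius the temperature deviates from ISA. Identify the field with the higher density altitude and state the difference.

Airport 1: ISA temp = 1°C, deviation +22°C, DA = 7000 + 120 × 22 = 9640 ft.
Airport 2: ISA temp = 0°C, deviation -25°C, DA = 7500 + 120 × (-25) = 4500 ft.
Airport 1 is higher by 9640 − 4500 = 5140 ft.

Airport 1 by 5140 ft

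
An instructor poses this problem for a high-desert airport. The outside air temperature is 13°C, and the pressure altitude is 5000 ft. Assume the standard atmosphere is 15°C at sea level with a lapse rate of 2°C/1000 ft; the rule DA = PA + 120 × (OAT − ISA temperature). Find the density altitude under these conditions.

5960 ft

ISA temperature at 5000 ft = 15 − 2 × (5000/1000) = 5°C.
ISA deviation = 13 − 5 = +8°C.
Density altitude = 5000 + 120 × (8) = 5000 + (+960) = 5960 ft.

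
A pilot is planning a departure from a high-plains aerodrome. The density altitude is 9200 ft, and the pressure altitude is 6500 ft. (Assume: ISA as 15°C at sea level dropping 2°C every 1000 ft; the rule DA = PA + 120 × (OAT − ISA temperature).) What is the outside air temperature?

24.5°C

Density altitude − pressure altitude = 9200 − 6500 = +2700 ft.
At 120 ft/°C that is an ISA deviation of 2700/120 = +22.5°C.
ISA temperature at 6500 ft = 15 − 2 × (6500/1000) = 2°C.
OAT = ISA + deviation = 2 + (+22.5) = 24.5°C.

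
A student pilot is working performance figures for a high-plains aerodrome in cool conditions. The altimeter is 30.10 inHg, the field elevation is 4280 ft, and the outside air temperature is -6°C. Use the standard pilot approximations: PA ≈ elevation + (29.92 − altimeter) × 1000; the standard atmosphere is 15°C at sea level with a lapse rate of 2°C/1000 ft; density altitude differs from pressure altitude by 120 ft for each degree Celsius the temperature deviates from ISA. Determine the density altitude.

2564 ft

Pressure altitude = 4280 + (29.92 − 30.10) × 1000 = 4280 + (-180) = 4100 ft.
ISA temperature at 4100 ft = 15 − 2 × (4100/1000) = 6.8°C.
ISA deviation = -6 − 6.8 = -12.8°C.
Density altitude = 4100 + 120 × (-12.8) = 2564 ft.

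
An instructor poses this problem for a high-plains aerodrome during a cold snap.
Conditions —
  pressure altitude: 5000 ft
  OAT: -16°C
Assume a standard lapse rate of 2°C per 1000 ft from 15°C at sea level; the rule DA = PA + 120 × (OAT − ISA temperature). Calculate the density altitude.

ISA temperature at 5000 ft = 15 − 2 × (5000/1000) = 5°C.
ISA deviation = -16 − 5 = -21°C.
Density altitude = 5000 + 120 × (-21) = 5000 + (-2520) = 2480 ft.

2480 ft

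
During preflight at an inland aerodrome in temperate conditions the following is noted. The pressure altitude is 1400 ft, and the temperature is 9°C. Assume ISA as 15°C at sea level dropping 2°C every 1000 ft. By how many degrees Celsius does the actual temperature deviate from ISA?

ISA temperature at 1400 ft = 15 − 2 × (1400/1000) = 12.2°C.
Deviation = OAT − ISA = 9 − 12.2 = -3.2°C.

ISA-3.2°C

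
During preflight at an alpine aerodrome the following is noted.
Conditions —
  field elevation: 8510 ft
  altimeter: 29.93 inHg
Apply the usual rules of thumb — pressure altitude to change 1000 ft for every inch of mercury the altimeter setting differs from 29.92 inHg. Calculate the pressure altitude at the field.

8500 ft

Pressure correction = (29.92 − 29.93) × 1000 = -10 ft.
Pressure altitude = 8510 + (-10) = 8500 ft.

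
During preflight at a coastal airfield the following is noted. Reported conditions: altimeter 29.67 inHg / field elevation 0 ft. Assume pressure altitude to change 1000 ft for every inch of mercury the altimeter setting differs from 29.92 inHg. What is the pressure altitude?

250 ft

Pressure correction = (29.92 − 29.67) × 1000 = +250 ft.
Pressure altitude = 0 + (+250) = 250 ft.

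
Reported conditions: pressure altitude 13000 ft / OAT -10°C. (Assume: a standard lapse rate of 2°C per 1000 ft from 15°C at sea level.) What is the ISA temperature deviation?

ISA+1°C

ISA temperature at 13000 ft = 15 − 2 × (13000/1000) = -11°C.
Deviation = OAT − ISA = -10 − (-11) = +1°C.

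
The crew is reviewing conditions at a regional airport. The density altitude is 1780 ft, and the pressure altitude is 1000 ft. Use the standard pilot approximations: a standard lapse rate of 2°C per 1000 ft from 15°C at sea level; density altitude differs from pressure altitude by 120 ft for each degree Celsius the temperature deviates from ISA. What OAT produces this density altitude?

19.5°C

Density altitude − pressure altitude = 1780 − 1000 = +780 ft.
At 120 ft/°C that is an ISA deviation of 780/120 = +6.5°C.
ISA temperature at 1000 ft = 15 − 2 × (1000/1000) = 13°C.
OAT = ISA + deviation = 13 + (+6.5) = 19.5°C.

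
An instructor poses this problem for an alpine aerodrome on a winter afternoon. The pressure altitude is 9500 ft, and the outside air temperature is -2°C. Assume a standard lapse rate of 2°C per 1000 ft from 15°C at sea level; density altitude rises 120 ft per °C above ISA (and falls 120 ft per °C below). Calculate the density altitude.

9740 ft

ISA temperature at 9500 ft = 15 − 2 × (9500/1000) = -4°C.
ISA deviation = -2 − (-4) = +2°C.
Density altitude = 9500 + 120 × (2) = 9500 + (+240) = 9740 ft.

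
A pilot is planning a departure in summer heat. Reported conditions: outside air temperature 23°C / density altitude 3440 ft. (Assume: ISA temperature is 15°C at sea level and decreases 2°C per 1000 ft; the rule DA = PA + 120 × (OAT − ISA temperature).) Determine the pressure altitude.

2000 ft

DA = PA + 120 × (OAT − (15 − 2·PA/1000)) = PA + 120·OAT − 1800 + 0.24·PA = 1.24·PA + 120·OAT − 1800.
So 1.24·PA = 3440 − 120 × 23 + 1800 = 2480.
PA = 2480 / 1.24 = 2000 ft.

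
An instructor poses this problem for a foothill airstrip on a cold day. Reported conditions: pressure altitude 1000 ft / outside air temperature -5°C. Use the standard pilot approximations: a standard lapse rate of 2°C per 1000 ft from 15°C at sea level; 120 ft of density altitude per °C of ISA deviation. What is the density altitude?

ISA temperature at 1000 ft = 15 − 2 × (1000/1000) = 13°C.
ISA deviation = -5 − 13 = -18°C.
Density altitude = 1000 + 120 × (-18) = 1000 + (-2160) = -1160 ft.

-1160 ft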